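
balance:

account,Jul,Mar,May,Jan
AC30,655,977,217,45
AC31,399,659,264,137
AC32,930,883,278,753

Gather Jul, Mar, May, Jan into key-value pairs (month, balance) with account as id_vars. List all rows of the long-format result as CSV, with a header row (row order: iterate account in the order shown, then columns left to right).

account,month,balance
AC30,Jul,655
AC30,Mar,977
AC30,May,217
AC30,Jan,45
AC31,Jul,399
AC31,Mar,659
AC31,May,264
AC31,Jan,137
AC32,Jul,930
AC32,Mar,883
AC32,May,278
AC32,Jan,753

Each (account, column) pair becomes one row: 3 × 4 = 12 rows.
For example, (AC30, Jul) → balance=655.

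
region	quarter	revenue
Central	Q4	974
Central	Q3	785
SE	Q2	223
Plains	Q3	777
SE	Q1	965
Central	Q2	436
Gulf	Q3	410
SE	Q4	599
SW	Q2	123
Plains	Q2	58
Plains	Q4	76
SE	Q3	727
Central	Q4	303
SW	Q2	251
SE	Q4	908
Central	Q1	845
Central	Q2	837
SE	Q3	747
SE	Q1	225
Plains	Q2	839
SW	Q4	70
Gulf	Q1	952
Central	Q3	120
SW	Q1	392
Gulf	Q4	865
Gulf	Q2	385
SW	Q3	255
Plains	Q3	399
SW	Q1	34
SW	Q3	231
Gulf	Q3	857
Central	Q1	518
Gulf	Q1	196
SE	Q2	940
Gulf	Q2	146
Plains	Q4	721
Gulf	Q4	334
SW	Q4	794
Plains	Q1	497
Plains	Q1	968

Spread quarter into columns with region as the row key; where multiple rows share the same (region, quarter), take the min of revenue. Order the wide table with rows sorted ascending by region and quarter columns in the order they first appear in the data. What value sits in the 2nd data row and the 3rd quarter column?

With rows sorted ascending by region, row 2 is region=Gulf. quarter columns in first-appearance order: Q4, Q3, Q2, Q1; column 3 is Q2.
Long rows with region=Gulf, quarter=Q2: min(385, 146) = 146.

146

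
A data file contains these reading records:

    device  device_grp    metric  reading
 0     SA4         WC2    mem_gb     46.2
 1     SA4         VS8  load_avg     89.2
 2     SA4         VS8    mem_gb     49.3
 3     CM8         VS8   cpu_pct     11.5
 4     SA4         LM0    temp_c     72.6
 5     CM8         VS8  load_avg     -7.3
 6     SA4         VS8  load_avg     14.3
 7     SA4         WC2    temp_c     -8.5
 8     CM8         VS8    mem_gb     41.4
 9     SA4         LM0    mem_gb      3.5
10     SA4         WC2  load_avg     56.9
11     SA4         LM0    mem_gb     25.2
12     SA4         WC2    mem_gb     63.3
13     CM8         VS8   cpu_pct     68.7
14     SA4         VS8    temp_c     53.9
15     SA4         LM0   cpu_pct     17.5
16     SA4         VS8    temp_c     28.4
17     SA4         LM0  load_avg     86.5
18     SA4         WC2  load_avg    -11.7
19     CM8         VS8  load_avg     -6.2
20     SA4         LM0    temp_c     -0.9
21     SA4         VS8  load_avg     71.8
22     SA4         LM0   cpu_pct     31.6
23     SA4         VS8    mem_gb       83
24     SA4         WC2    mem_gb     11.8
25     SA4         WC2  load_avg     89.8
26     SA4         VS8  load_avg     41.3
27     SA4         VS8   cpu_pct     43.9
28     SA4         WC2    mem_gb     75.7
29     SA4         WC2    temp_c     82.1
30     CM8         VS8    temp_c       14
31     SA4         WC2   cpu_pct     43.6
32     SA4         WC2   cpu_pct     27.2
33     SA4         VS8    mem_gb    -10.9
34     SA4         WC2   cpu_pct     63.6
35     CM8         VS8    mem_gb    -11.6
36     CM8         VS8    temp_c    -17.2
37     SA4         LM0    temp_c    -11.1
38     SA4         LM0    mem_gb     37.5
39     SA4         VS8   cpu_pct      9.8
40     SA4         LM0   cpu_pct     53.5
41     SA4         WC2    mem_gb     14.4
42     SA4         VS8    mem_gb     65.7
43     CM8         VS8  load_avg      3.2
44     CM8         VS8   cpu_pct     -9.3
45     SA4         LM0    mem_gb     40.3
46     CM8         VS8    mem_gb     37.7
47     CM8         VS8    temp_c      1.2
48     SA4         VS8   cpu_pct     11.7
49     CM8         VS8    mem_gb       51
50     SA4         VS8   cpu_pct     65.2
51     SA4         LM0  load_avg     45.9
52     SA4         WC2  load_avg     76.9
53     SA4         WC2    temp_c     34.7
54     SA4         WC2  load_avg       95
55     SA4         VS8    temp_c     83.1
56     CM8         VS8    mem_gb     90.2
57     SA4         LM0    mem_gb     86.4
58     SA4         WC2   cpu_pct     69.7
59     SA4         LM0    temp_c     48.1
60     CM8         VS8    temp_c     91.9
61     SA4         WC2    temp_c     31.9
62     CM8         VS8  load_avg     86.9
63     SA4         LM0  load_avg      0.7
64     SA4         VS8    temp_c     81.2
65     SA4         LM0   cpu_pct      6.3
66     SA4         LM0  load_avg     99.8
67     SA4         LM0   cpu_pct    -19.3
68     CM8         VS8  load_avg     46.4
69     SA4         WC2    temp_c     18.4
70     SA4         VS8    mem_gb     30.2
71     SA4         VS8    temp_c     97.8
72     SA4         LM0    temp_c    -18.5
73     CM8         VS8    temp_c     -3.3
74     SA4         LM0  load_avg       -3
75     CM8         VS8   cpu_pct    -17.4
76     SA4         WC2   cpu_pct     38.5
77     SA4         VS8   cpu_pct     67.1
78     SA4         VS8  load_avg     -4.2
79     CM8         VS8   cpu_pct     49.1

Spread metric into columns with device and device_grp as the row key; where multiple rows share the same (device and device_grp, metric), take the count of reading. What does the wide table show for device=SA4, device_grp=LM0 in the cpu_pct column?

5

Rows with device=SA4, device_grp=LM0 and metric=cpu_pct: reading values are 17.5, 31.6, 53.5, 6.3, -19.3.
5 rows match — count = 5.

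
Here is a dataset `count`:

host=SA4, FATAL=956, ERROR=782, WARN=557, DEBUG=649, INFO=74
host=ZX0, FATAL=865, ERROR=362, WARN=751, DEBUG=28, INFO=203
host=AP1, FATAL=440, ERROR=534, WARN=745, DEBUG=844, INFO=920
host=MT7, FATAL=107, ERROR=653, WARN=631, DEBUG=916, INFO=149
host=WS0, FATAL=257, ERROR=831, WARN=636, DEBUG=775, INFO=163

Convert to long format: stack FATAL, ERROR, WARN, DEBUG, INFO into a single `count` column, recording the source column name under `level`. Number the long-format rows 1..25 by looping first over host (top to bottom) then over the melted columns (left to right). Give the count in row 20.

149

25 rows total (5 × 5). Row 20: index ⌊(20-1)/5⌋ = 3 into host → MT7; (20-1) mod 5 = 4 into the melted columns → INFO.
So row 20 is (MT7, INFO, 149); count = 149.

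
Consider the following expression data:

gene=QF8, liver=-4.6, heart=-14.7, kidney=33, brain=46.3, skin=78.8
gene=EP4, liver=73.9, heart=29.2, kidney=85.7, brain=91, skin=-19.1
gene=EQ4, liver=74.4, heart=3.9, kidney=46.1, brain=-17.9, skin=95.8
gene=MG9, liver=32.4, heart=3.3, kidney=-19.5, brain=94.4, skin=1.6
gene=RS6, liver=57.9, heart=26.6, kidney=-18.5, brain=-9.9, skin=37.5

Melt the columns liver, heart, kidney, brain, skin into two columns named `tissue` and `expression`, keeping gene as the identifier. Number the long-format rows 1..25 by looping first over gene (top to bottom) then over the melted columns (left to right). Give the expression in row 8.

25 rows total (5 × 5). Row 8: index ⌊(8-1)/5⌋ = 1 into gene → EP4; (8-1) mod 5 = 2 into the melted columns → kidney.
So row 8 is (EP4, kidney, 85.7); expression = 85.7.

85.7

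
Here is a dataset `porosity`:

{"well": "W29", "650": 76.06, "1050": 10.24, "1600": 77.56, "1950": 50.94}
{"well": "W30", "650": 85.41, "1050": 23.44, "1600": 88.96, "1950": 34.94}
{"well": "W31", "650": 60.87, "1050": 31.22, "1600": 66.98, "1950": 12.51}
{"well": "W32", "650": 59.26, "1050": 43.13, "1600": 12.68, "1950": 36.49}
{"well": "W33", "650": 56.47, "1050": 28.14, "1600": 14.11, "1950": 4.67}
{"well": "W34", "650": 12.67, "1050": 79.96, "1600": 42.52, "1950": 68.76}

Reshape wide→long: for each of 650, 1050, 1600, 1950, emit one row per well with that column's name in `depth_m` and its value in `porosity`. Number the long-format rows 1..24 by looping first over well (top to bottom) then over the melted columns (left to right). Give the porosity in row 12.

12.51

24 rows total (6 × 4). Row 12: index ⌊(12-1)/4⌋ = 2 into well → W31; (12-1) mod 4 = 3 into the melted columns → 1950.
So row 12 is (W31, 1950, 12.51); porosity = 12.51.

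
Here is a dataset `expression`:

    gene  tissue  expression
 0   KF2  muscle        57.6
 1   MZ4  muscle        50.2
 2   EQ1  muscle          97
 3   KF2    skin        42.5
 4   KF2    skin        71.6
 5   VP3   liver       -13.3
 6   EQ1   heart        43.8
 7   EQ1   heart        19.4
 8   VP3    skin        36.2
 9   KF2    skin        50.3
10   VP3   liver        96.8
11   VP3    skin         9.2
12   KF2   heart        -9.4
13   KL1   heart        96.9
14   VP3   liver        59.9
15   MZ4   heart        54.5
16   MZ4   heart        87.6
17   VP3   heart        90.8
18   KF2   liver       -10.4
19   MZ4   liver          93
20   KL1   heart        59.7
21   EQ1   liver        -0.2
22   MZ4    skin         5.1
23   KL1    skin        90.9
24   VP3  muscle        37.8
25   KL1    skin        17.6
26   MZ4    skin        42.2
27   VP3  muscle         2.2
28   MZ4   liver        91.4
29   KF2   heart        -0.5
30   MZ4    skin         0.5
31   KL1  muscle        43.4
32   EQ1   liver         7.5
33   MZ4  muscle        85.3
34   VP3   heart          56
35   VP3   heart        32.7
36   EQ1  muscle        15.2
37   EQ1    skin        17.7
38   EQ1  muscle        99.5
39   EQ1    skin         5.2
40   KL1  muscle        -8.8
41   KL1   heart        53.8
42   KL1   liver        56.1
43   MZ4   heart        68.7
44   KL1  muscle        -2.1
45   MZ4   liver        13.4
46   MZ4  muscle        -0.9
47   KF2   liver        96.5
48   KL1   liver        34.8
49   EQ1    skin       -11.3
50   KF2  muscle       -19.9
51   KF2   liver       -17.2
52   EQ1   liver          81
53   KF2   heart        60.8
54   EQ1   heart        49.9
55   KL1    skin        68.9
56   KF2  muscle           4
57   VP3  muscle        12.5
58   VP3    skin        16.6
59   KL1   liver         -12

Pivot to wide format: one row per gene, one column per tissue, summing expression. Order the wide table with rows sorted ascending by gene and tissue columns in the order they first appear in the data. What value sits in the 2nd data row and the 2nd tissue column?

With rows sorted ascending by gene, row 2 is gene=KF2. tissue columns in first-appearance order: muscle, skin, liver, heart; column 2 is skin.
Long rows with gene=KF2, tissue=skin: 42.5 + 71.6 + 50.3 = 164.4.

164.4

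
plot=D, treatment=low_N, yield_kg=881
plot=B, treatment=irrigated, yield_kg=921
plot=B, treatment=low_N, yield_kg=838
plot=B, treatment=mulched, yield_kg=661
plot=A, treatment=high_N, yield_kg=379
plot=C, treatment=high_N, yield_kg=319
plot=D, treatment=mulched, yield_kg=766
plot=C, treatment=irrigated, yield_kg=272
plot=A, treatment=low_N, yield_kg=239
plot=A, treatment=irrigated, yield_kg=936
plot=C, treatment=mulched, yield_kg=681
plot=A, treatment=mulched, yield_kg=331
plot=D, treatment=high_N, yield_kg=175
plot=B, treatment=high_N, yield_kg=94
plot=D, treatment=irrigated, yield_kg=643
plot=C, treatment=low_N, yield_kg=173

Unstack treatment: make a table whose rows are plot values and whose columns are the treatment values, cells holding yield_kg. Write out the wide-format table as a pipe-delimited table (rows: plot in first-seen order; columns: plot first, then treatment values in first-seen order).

| plot | low_N | irrigated | mulched | high_N |
| D | 881 | 643 | 766 | 175 |
| B | 838 | 921 | 661 | 94 |
| A | 239 | 936 | 331 | 379 |
| C | 173 | 272 | 681 | 319 |

Columns: plot plus the 4 distinct treatment values (low_N, irrigated, mulched, high_N).
For example, row D column low_N takes yield_kg=881 from the long row (D, low_N).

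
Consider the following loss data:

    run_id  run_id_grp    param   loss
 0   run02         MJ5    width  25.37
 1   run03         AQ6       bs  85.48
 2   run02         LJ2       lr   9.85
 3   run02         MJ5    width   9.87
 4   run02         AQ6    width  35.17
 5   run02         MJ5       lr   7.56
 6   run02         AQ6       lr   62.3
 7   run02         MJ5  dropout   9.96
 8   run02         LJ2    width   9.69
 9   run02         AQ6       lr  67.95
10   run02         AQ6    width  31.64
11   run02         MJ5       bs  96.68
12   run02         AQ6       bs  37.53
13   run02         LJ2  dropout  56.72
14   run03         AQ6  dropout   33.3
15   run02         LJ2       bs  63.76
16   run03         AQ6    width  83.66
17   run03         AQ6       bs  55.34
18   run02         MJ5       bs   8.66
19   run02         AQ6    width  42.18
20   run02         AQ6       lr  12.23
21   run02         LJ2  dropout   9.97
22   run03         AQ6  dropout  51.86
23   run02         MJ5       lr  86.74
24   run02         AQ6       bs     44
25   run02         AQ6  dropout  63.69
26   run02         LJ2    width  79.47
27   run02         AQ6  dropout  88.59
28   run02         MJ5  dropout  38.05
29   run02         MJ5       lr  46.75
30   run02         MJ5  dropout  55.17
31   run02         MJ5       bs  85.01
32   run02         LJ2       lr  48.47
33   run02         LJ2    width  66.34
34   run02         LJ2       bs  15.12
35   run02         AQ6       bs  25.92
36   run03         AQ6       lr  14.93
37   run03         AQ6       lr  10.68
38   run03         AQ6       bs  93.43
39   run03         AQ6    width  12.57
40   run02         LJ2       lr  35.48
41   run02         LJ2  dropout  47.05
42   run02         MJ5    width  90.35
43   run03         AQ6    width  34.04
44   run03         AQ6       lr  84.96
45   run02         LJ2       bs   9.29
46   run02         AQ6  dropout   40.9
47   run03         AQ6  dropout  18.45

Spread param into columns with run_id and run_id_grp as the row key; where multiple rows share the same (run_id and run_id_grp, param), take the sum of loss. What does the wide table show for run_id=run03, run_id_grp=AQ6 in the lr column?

Rows with run_id=run03, run_id_grp=AQ6 and param=lr: loss values are 14.93, 10.68, 84.96.
14.93 + 10.68 + 84.96 = 110.57.

110.57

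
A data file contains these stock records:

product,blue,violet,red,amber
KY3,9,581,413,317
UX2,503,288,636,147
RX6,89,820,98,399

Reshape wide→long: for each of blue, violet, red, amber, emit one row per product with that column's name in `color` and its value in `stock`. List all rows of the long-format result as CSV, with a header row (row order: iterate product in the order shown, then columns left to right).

Each (product, column) pair becomes one row: 3 × 4 = 12 rows.
For example, (KY3, blue) → stock=9.

product,color,stock
KY3,blue,9
KY3,violet,581
KY3,red,413
KY3,amber,317
UX2,blue,503
UX2,violet,288
UX2,red,636
UX2,amber,147
RX6,blue,89
RX6,violet,820
RX6,red,98
RX6,amber,399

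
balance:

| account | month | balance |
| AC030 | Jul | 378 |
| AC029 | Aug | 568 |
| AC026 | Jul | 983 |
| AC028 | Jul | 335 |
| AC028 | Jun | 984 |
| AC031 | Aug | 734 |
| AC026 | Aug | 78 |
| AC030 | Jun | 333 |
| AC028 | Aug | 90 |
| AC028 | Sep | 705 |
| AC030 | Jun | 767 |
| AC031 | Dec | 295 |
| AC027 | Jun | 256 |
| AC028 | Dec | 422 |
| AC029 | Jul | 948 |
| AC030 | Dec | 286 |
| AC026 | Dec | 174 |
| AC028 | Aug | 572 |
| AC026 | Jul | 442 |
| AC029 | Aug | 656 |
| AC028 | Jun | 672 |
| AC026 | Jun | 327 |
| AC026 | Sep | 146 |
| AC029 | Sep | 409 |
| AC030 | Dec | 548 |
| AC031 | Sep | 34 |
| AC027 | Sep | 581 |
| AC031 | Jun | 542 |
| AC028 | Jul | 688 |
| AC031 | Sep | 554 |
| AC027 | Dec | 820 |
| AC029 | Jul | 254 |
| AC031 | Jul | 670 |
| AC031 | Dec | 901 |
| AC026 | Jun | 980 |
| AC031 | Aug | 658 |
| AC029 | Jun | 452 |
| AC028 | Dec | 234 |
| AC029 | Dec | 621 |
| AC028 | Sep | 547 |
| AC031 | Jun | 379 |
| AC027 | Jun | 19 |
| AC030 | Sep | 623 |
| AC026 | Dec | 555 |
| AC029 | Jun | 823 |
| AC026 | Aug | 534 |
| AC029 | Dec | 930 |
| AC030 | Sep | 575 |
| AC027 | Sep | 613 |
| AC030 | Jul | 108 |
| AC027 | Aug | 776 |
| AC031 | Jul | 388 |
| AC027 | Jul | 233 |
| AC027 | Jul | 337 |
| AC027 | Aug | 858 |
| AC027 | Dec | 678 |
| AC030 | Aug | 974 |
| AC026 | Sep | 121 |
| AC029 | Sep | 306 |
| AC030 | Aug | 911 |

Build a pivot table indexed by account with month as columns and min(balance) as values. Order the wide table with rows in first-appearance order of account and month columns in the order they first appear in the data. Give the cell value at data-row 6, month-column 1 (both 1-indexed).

With rows in first-appearance order of account, row 6 is account=AC027. month columns in first-appearance order: Jul, Aug, Jun, Sep, Dec; column 1 is Jul.
Long rows with account=AC027, month=Jul: min(233, 337) = 233.

233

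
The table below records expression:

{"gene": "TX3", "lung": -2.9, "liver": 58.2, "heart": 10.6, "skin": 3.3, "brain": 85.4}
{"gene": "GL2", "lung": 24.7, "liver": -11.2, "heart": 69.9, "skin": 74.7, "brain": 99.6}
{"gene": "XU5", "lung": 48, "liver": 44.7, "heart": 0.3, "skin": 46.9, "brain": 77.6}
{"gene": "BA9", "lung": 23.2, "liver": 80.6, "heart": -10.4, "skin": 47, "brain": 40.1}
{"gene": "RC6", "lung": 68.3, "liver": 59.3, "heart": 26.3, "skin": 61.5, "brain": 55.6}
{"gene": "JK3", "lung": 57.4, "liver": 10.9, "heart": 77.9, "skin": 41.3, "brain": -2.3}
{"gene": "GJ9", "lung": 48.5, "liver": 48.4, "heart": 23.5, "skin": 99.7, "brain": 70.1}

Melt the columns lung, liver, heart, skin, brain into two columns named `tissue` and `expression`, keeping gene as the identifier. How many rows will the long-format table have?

7 gene values × 5 melted columns = 35 rows.

35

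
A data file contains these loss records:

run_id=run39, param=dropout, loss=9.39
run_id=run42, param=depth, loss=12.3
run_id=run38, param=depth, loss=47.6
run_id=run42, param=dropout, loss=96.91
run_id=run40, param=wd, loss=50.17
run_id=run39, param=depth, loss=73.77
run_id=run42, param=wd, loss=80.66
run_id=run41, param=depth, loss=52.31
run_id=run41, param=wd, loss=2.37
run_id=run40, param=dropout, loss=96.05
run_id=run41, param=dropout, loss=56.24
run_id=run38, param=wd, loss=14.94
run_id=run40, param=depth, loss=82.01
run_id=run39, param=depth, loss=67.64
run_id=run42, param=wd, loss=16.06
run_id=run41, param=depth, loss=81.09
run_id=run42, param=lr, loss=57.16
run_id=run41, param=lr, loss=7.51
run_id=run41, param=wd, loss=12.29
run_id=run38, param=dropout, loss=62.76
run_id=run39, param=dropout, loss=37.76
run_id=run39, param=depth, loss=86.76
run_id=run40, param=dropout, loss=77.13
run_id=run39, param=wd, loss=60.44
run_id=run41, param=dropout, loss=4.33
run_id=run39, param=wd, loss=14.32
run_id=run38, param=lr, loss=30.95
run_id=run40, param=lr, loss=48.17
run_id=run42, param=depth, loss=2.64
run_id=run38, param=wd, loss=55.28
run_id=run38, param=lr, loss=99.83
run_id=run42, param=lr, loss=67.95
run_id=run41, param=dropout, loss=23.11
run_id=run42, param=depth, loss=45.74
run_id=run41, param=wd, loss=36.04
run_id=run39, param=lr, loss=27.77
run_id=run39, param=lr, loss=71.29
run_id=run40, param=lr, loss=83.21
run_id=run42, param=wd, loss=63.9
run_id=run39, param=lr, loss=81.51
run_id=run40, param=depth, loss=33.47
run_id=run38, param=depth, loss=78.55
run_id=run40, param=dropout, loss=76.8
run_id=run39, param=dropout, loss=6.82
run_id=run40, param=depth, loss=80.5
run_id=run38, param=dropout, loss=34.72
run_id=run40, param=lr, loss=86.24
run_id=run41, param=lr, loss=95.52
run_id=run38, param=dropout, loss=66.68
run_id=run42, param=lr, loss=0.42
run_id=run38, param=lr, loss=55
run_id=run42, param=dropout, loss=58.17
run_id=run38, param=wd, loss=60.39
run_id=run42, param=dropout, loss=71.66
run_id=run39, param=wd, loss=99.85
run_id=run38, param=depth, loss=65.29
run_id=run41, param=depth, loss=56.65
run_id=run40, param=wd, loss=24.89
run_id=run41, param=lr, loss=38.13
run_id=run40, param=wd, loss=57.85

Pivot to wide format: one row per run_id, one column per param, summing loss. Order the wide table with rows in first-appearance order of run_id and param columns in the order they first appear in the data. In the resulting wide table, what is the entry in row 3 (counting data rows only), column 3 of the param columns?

With rows in first-appearance order of run_id, row 3 is run_id=run38. param columns in first-appearance order: dropout, depth, wd, lr; column 3 is wd.
Long rows with run_id=run38, param=wd: 14.94 + 55.28 + 60.39 = 130.61.

130.61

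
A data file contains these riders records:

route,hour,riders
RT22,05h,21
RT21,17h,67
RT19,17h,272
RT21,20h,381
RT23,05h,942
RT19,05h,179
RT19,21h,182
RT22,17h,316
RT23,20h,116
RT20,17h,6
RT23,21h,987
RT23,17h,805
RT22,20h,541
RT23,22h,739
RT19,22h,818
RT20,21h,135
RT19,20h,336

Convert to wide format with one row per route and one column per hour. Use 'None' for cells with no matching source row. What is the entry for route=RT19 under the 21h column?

182

The long row with route=RT19, hour=21h has riders=182.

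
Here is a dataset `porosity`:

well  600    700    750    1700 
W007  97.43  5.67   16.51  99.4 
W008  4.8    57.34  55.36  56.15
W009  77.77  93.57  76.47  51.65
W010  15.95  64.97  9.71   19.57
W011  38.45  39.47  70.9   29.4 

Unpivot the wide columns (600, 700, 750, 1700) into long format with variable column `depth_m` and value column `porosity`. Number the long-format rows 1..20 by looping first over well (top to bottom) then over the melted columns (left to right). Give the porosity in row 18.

20 rows total (5 × 4). Row 18: index ⌊(18-1)/4⌋ = 4 into well → W011; (18-1) mod 4 = 1 into the melted columns → 700.
So row 18 is (W011, 700, 39.47); porosity = 39.47.

39.47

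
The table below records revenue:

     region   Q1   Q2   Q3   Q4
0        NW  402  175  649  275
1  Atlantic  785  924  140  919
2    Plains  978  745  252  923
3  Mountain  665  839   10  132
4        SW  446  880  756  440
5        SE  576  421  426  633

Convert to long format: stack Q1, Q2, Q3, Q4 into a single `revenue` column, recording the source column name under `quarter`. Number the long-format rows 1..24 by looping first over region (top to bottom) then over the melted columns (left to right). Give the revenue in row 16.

132

24 rows total (6 × 4). Row 16: index ⌊(16-1)/4⌋ = 3 into region → Mountain; (16-1) mod 4 = 3 into the melted columns → Q4.
So row 16 is (Mountain, Q4, 132); revenue = 132.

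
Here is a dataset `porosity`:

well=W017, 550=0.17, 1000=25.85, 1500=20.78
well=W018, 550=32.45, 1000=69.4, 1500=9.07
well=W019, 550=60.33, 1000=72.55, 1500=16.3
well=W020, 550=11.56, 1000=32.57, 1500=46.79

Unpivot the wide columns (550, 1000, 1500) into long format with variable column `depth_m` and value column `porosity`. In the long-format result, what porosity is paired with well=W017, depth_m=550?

Unpivoting turns each (well, wide-column) pair into one long row.
The wide cell at row W017, column 550 holds 0.17, so the long row (W017, 550) has porosity=0.17.

0.17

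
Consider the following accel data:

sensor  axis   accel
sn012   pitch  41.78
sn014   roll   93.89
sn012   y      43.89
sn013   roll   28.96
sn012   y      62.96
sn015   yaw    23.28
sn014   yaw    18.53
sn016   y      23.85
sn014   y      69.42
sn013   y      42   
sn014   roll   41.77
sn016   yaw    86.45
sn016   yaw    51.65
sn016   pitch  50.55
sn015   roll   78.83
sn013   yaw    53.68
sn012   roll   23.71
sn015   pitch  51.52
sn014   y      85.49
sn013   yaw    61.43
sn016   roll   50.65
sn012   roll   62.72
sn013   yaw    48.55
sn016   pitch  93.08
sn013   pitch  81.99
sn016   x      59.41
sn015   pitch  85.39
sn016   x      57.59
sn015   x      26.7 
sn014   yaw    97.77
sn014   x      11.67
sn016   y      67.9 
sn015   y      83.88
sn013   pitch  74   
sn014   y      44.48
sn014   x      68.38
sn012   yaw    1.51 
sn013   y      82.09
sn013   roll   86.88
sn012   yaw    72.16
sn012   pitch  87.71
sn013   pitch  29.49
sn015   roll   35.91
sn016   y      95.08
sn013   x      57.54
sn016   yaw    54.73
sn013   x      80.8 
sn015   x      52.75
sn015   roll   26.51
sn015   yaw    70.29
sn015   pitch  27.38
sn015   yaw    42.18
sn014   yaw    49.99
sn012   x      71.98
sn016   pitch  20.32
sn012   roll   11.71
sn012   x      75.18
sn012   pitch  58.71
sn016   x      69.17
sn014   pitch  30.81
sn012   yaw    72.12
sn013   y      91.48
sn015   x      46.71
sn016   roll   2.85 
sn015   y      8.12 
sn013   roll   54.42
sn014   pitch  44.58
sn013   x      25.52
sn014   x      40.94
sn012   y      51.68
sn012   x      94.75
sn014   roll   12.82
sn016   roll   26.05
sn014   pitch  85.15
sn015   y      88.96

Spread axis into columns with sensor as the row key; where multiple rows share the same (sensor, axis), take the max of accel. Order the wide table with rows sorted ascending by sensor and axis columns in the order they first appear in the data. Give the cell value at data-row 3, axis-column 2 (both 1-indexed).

93.89

With rows sorted ascending by sensor, row 3 is sensor=sn014. axis columns in first-appearance order: pitch, roll, y, yaw, x; column 2 is roll.
Long rows with sensor=sn014, axis=roll: max(93.89, 41.77, 12.82) = 93.89.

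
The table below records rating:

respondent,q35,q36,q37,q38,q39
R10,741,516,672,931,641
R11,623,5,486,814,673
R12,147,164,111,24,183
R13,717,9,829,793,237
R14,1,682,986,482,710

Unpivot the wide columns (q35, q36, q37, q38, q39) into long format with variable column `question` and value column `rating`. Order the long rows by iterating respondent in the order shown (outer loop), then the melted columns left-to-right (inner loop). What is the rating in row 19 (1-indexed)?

793

25 rows total (5 × 5). Row 19: index ⌊(19-1)/5⌋ = 3 into respondent → R13; (19-1) mod 5 = 3 into the melted columns → q38.
So row 19 is (R13, q38, 793); rating = 793.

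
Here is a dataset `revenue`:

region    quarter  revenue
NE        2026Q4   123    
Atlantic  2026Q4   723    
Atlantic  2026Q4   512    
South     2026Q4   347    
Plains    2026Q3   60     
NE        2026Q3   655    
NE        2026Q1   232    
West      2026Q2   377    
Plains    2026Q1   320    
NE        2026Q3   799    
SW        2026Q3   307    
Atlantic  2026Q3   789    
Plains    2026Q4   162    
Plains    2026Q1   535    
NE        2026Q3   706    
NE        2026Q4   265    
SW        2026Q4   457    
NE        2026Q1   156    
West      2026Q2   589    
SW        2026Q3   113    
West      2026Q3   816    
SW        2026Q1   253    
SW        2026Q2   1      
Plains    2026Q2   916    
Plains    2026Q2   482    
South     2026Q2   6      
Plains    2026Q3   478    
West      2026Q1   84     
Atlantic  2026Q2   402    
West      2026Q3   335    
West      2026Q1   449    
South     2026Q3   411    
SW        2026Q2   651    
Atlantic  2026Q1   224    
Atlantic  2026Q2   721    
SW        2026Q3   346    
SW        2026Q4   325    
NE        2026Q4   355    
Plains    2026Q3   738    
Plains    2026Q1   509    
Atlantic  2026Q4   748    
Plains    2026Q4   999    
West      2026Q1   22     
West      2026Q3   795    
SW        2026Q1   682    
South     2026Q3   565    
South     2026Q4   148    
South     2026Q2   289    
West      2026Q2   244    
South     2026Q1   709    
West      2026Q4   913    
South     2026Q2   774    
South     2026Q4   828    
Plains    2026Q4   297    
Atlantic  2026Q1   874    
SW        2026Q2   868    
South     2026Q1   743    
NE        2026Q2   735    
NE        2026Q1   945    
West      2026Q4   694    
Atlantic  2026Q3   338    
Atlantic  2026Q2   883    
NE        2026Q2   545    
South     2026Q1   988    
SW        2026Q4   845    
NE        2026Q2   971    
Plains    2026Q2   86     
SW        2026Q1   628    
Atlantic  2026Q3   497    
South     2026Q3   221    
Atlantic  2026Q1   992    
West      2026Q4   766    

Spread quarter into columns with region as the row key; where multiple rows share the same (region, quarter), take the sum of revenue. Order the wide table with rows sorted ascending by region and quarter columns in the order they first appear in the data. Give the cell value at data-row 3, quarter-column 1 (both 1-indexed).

With rows sorted ascending by region, row 3 is region=Plains. quarter columns in first-appearance order: 2026Q4, 2026Q3, 2026Q1, 2026Q2; column 1 is 2026Q4.
Long rows with region=Plains, quarter=2026Q4: 162 + 999 + 297 = 1458.

1458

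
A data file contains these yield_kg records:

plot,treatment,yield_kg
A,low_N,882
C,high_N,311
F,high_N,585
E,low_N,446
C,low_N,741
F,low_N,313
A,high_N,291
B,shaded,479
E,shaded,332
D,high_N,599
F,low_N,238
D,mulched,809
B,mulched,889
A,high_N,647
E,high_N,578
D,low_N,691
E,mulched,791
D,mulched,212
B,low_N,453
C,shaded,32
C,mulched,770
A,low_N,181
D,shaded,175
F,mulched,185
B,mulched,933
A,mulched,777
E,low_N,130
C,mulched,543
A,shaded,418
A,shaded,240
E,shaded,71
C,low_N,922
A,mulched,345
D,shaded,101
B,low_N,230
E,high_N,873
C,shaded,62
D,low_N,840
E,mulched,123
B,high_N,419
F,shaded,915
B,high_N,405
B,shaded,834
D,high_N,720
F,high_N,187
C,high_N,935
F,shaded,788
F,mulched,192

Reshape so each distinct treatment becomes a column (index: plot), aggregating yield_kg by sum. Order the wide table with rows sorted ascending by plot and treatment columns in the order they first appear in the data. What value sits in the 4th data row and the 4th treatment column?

With rows sorted ascending by plot, row 4 is plot=D. treatment columns in first-appearance order: low_N, high_N, shaded, mulched; column 4 is mulched.
Long rows with plot=D, treatment=mulched: 809 + 212 = 1021.

1021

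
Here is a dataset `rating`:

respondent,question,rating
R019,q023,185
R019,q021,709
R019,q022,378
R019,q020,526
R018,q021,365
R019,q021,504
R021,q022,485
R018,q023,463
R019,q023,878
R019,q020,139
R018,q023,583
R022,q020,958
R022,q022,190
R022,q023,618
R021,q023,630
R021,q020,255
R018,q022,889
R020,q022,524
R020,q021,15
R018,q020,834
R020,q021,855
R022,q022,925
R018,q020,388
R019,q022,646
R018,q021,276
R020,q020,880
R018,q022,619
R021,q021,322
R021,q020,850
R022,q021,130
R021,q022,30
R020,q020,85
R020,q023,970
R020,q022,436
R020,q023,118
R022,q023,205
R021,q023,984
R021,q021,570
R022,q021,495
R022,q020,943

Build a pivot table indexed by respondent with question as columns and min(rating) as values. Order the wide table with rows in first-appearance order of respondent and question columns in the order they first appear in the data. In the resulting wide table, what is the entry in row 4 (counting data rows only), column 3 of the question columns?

190

With rows in first-appearance order of respondent, row 4 is respondent=R022. question columns in first-appearance order: q023, q021, q022, q020; column 3 is q022.
Long rows with respondent=R022, question=q022: min(190, 925) = 190.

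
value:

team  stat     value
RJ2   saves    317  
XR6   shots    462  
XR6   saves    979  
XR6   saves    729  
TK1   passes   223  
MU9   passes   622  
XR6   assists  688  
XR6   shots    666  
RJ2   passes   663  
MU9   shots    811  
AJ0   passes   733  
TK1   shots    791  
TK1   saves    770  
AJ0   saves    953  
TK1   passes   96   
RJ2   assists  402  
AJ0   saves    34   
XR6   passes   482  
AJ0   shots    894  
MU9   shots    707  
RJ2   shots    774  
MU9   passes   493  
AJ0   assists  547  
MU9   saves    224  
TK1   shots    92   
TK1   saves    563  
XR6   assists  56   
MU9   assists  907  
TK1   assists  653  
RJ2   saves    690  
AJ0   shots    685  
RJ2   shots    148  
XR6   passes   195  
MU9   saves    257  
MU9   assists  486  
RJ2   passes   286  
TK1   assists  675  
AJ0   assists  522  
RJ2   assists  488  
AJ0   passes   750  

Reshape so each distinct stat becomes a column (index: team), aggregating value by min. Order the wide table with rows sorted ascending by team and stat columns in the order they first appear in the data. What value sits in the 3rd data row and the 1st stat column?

With rows sorted ascending by team, row 3 is team=RJ2. stat columns in first-appearance order: saves, shots, passes, assists; column 1 is saves.
Long rows with team=RJ2, stat=saves: min(317, 690) = 317.

317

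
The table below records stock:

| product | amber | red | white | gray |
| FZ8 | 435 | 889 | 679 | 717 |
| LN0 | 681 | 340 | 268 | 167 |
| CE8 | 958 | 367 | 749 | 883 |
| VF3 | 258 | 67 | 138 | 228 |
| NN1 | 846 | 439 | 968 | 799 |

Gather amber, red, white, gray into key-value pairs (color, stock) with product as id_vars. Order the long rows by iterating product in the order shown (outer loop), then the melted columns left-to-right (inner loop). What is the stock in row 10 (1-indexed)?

20 rows total (5 × 4). Row 10: index ⌊(10-1)/4⌋ = 2 into product → CE8; (10-1) mod 4 = 1 into the melted columns → red.
So row 10 is (CE8, red, 367); stock = 367.

367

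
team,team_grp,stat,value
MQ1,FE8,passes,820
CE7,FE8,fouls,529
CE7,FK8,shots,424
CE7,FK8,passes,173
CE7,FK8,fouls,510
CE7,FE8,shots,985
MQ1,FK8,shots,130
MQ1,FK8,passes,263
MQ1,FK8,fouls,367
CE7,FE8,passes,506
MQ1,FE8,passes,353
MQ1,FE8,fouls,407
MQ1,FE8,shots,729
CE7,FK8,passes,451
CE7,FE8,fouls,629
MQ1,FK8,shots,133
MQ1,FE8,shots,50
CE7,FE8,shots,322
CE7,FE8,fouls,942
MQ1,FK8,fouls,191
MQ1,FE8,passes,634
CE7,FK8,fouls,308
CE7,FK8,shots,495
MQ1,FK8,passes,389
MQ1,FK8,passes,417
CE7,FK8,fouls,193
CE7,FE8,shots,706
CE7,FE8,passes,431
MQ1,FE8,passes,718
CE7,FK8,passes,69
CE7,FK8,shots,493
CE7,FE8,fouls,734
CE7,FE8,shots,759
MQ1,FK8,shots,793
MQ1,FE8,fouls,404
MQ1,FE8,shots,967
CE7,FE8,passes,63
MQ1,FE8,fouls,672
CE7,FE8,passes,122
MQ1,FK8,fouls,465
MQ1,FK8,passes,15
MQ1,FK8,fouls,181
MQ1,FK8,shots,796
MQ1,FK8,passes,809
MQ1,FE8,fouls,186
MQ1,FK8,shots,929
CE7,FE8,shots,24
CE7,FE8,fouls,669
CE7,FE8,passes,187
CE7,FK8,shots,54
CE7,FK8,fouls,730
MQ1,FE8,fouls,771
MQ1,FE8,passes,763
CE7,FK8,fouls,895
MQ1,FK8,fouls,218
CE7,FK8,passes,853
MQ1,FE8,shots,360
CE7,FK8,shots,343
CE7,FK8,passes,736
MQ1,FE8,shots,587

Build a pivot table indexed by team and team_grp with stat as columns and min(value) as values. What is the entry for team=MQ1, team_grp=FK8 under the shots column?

Rows with team=MQ1, team_grp=FK8 and stat=shots: value values are 130, 133, 793, 796, 929.
min(130, 133, 793, 796, 929) = 130.

130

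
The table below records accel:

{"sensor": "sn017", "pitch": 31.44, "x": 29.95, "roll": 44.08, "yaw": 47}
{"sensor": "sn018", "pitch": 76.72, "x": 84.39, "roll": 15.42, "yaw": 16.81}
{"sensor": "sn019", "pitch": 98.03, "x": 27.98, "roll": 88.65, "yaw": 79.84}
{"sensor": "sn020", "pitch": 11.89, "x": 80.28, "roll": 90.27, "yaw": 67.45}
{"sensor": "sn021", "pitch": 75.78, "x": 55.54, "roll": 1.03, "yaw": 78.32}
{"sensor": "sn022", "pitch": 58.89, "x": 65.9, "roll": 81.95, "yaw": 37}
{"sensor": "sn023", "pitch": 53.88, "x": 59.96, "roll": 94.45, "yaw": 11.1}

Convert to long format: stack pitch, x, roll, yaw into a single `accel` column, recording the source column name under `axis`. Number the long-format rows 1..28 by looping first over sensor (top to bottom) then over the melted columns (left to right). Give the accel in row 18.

55.54

28 rows total (7 × 4). Row 18: index ⌊(18-1)/4⌋ = 4 into sensor → sn021; (18-1) mod 4 = 1 into the melted columns → x.
So row 18 is (sn021, x, 55.54); accel = 55.54.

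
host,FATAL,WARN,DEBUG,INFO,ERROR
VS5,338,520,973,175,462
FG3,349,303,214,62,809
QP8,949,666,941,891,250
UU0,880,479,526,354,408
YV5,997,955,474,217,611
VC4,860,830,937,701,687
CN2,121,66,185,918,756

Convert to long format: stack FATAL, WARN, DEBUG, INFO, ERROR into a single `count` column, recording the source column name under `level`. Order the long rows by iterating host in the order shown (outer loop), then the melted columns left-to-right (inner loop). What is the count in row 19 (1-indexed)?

35 rows total (7 × 5). Row 19: index ⌊(19-1)/5⌋ = 3 into host → UU0; (19-1) mod 5 = 3 into the melted columns → INFO.
So row 19 is (UU0, INFO, 354); count = 354.

354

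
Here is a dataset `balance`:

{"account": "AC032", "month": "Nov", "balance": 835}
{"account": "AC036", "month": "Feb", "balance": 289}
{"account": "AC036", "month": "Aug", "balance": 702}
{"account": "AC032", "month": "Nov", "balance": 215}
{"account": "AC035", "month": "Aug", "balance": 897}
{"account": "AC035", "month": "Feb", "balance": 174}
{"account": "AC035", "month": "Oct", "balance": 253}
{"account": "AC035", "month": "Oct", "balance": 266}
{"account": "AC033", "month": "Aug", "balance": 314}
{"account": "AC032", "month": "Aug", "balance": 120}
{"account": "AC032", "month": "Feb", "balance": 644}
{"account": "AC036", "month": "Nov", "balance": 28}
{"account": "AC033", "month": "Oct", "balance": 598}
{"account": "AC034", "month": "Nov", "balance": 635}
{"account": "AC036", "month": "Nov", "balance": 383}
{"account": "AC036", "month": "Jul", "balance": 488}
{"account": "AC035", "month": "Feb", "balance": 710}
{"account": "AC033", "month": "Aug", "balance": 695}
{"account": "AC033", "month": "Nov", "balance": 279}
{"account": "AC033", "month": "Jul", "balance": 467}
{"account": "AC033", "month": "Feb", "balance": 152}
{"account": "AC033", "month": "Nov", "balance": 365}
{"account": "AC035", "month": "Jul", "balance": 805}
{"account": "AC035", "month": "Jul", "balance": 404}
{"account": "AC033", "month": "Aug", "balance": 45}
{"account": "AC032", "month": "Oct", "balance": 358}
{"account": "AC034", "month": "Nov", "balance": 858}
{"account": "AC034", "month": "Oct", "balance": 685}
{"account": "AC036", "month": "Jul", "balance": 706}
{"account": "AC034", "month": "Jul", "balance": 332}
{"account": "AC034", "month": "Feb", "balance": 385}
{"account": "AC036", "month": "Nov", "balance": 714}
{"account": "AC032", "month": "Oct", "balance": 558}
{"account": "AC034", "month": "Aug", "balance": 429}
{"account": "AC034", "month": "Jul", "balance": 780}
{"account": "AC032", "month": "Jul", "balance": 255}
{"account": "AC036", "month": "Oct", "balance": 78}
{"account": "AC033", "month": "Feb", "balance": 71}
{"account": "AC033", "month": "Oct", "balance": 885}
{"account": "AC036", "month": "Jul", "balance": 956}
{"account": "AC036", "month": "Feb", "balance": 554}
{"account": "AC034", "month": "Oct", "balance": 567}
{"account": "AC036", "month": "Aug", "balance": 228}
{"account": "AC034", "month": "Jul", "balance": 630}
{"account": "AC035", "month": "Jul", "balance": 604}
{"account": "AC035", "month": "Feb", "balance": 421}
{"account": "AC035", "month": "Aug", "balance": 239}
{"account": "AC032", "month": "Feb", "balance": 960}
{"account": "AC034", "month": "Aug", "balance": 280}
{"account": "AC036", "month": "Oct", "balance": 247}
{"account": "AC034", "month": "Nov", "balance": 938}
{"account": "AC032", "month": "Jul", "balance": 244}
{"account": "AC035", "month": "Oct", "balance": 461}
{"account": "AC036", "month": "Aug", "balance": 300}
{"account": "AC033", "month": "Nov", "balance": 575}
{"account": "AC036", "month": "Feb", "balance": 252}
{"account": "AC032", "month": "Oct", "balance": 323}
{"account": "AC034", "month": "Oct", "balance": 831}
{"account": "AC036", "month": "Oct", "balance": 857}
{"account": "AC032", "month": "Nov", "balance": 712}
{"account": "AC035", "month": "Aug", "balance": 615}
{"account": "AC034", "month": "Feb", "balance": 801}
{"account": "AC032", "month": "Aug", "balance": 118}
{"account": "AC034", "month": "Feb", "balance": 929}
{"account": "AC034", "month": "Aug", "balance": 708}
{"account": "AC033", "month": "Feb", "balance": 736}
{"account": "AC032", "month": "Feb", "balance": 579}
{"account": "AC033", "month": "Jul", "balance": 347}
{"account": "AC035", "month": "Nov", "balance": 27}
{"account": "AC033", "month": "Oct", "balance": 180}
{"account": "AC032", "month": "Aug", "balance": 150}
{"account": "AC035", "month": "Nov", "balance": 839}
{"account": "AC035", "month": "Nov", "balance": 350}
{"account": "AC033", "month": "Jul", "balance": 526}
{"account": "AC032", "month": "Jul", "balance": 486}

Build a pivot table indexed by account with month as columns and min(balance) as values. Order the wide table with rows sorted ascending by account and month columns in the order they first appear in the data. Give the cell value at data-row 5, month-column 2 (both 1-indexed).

252

With rows sorted ascending by account, row 5 is account=AC036. month columns in first-appearance order: Nov, Feb, Aug, Oct, Jul; column 2 is Feb.
Long rows with account=AC036, month=Feb: min(289, 554, 252) = 252.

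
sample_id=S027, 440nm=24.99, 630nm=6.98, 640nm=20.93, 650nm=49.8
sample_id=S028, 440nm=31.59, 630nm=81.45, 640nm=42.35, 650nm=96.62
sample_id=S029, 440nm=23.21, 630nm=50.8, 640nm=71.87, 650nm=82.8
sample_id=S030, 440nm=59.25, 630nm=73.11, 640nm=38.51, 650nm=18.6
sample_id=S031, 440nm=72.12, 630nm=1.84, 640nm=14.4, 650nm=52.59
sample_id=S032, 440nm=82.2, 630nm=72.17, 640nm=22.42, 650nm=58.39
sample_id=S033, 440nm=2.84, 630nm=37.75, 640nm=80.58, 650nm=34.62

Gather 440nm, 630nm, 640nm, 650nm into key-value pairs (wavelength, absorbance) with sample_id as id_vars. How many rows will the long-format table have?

7 sample_id values × 4 melted columns = 28 rows.

28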